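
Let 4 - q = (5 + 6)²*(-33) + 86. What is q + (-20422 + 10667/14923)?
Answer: -246382986/14923 ≈ -16510.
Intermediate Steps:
q = 3911 (q = 4 - ((5 + 6)²*(-33) + 86) = 4 - (11²*(-33) + 86) = 4 - (121*(-33) + 86) = 4 - (-3993 + 86) = 4 - 1*(-3907) = 4 + 3907 = 3911)
q + (-20422 + 10667/14923) = 3911 + (-20422 + 10667/14923) = 3911 - 304746839/14923 = -246382986/14923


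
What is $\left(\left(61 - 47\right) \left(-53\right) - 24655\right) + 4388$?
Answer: $-21009$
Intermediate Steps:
$\left(\left(61 - 47\right) \left(-53\right) - 24655\right) + 4388 = \left(14 \left(-53\right) - 24655\right) + 4388 = \left(-742 - 24655\right) + 4388 = -25397 + 4388 = -21009$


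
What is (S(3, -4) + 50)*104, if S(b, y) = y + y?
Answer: 4368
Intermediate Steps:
S(b, y) = 2*y
(S(3, -4) + 50)*104 = (2*(-4) + 50)*104 = (-8 + 50)*104 = 42*104 = 4368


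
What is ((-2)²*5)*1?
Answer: 20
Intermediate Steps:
((-2)²*5)*1 = (4*5)*1 = 20*1 = 20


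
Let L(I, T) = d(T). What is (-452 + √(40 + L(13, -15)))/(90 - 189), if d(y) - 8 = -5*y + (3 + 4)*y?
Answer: 452/99 - √2/33 ≈ 4.5228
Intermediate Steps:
d(y) = 8 + 2*y (d(y) = 8 + (-5*y + (3 + 4)*y) = 8 + (-5*y + 7*y) = 8 + 2*y)
L(I, T) = 8 + 2*T
(-452 + √(40 + L(13, -15)))/(90 - 189) = (-452 + √(40 + (8 + 2*(-15))))/(90 - 189) = (-452 + √(40 + (8 - 30)))/(-99) = (-452 + √(40 - 22))*(-1/99) = (-452 + √18)*(-1/99) = (-452 + 3*√2)*(-1/99) = 452/99 - √2/33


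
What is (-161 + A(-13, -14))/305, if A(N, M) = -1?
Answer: -162/305 ≈ -0.53115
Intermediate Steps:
(-161 + A(-13, -14))/305 = (-161 - 1)/305 = -162*1/305 = -162/305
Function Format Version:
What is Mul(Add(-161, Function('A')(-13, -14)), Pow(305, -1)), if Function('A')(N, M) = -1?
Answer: Rational(-162, 305) ≈ -0.53115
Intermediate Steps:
Mul(Add(-161, Function('A')(-13, -14)), Pow(305, -1)) = Mul(Add(-161, -1), Pow(305, -1)) = Mul(-162, Rational(1, 305)) = Rational(-162, 305)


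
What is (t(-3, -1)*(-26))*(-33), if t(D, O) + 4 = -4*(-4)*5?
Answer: 65208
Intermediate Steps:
t(D, O) = 76 (t(D, O) = -4 - 4*(-4)*5 = -4 + 16*5 = -4 + 80 = 76)
(t(-3, -1)*(-26))*(-33) = (76*(-26))*(-33) = -1976*(-33) = 65208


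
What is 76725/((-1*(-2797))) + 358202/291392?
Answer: 11679471097/407511712 ≈ 28.660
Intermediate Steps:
76725/((-1*(-2797))) + 358202/291392 = 76725/2797 + 358202*(1/291392) = 76725*(1/2797) + 179101/145696 = 76725/2797 + 179101/145696 = 11679471097/407511712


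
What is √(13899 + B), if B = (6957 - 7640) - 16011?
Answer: I*√2795 ≈ 52.868*I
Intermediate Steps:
B = -16694 (B = -683 - 16011 = -16694)
√(13899 + B) = √(13899 - 16694) = √(-2795) = I*√2795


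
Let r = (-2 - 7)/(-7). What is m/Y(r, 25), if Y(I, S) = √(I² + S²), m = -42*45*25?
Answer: -165375*√30706/15353 ≈ -1887.5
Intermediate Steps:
m = -47250 (m = -1890*25 = -47250)
r = 9/7 (r = -9*(-⅐) = 9/7 ≈ 1.2857)
m/Y(r, 25) = -47250/√((9/7)² + 25²) = -47250/√(81/49 + 625) = -47250*7*√30706/30706 = -165375*√30706/15353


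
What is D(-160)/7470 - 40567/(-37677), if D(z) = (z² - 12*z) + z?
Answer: 14820869/3127191 ≈ 4.7394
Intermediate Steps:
D(z) = z² - 11*z
D(-160)/7470 - 40567/(-37677) = -160*(-11 - 160)/7470 - 40567/(-37677) = -160*(-171)*(1/7470) - 40567*(-1/37677) = 27360*(1/7470) + 40567/37677 = 304/83 + 40567/37677 = 14820869/3127191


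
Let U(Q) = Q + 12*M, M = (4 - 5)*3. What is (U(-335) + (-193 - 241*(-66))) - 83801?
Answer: -68459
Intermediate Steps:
M = -3 (M = -1*3 = -3)
U(Q) = -36 + Q (U(Q) = Q + 12*(-3) = Q - 36 = -36 + Q)
(U(-335) + (-193 - 241*(-66))) - 83801 = ((-36 - 335) + (-193 - 241*(-66))) - 83801 = (-371 + (-193 + 15906)) - 83801 = (-371 + 15713) - 83801 = 15342 - 83801 = -68459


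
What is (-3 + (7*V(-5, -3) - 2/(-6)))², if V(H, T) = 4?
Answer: 5776/9 ≈ 641.78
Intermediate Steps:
(-3 + (7*V(-5, -3) - 2/(-6)))² = (-3 + (7*4 - 2/(-6)))² = (-3 + (28 - 2*(-⅙)))² = (-3 + (28 + ⅓))² = (-3 + 85/3)² = (76/3)² = 5776/9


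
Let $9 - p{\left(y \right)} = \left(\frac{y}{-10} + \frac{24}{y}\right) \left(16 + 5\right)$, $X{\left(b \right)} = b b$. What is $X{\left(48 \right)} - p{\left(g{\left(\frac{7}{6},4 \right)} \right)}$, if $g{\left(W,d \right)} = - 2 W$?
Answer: $\frac{20839}{10} \approx 2083.9$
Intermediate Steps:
$X{\left(b \right)} = b^{2}$
$p{\left(y \right)} = 9 - \frac{504}{y} + \frac{21 y}{10}$ ($p{\left(y \right)} = 9 - \left(\frac{y}{-10} + \frac{24}{y}\right) \left(16 + 5\right) = 9 - \left(y \left(- \frac{1}{10}\right) + \frac{24}{y}\right) 21 = 9 - \left(- \frac{y}{10} + \frac{24}{y}\right) 21 = 9 - \left(\frac{24}{y} - \frac{y}{10}\right) 21 = 9 - \left(\frac{504}{y} - \frac{21 y}{10}\right) = 9 + \left(- \frac{504}{y} + \frac{21 y}{10}\right) = 9 - \frac{504}{y} + \frac{21 y}{10}$)
$X{\left(48 \right)} - p{\left(g{\left(\frac{7}{6},4 \right)} \right)} = 48^{2} - \left(9 - \frac{504}{\left(-2\right) \frac{7}{6}} + \frac{21 \left(- 2 \cdot \frac{7}{6}\right)}{10}\right) = 2304 - \left(9 - \frac{504}{\left(-2\right) 7 \cdot \frac{1}{6}} + \frac{21 \left(- 2 \cdot 7 \cdot \frac{1}{6}\right)}{10}\right) = 2304 - \left(9 - \frac{504}{\left(-2\right) \frac{7}{6}} + \frac{21 \left(\left(-2\right) \frac{7}{6}\right)}{10}\right) = 2304 - \left(9 - \frac{504}{- \frac{7}{3}} + \frac{21}{10} \left(- \frac{7}{3}\right)\right) = 2304 - \left(9 - -216 - \frac{49}{10}\right) = 2304 - \left(9 + 216 - \frac{49}{10}\right) = 2304 - \frac{2201}{10} = \frac{20839}{10}$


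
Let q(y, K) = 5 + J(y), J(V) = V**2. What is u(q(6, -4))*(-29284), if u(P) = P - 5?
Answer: -1054224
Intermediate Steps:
q(y, K) = 5 + y**2
u(P) = -5 + P
u(q(6, -4))*(-29284) = (-5 + (5 + 6**2))*(-29284) = (-5 + (5 + 36))*(-29284) = (-5 + 41)*(-29284) = 36*(-29284) = -1054224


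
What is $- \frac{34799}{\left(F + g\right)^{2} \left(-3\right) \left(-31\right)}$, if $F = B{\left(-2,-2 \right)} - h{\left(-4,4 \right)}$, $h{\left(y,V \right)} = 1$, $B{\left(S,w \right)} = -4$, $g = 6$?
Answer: $- \frac{34799}{93} \approx -374.18$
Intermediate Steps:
$F = -5$ ($F = -4 - 1 = -5$)
$- \frac{34799}{\left(F + g\right)^{2} \left(-3\right) \left(-31\right)} = - \frac{34799}{\left(-5 + 6\right)^{2} \left(-3\right) \left(-31\right)} = - \frac{34799}{1^{2} \left(-3\right) \left(-31\right)} = - \frac{34799}{1 \left(-3\right) \left(-31\right)} = - \frac{34799}{\left(-3\right) \left(-31\right)} = - \frac{34799}{93}$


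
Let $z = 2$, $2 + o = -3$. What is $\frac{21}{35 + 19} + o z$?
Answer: $- \frac{173}{18} \approx -9.6111$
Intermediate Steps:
$o = -5$ ($o = -2 - 3 = -5$)
$\frac{21}{35 + 19} + o z = \frac{21}{35 + 19} - 10 = \frac{21}{54} - 10 = 21 \cdot \frac{1}{54} - 10 = \frac{7}{18} - 10 = - \frac{173}{18}$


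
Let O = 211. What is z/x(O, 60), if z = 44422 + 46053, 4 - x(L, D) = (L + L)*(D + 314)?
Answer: -90475/157824 ≈ -0.57327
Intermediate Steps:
x(L, D) = 4 - 2*L*(314 + D) (x(L, D) = 4 - (L + L)*(D + 314) = 4 - 2*L*(314 + D))
z = 90475
z/x(O, 60) = 90475/(4 - 628*211 - 2*60*211) = 90475/(4 - 132508 - 25320) = 90475/(-157824) = 90475*(-1/157824) = -90475/157824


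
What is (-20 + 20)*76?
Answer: 0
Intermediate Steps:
(-20 + 20)*76 = 0*76 = 0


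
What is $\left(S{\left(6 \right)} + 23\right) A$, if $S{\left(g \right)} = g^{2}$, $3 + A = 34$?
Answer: $1829$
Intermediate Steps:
$A = 31$ ($A = -3 + 34 = 31$)
$\left(S{\left(6 \right)} + 23\right) A = \left(6^{2} + 23\right) 31 = \left(36 + 23\right) 31 = 59 \cdot 31 = 1829$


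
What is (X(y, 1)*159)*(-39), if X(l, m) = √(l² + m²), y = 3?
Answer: -6201*√10 ≈ -19609.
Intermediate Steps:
(X(y, 1)*159)*(-39) = (√(3² + 1²)*159)*(-39) = (√(9 + 1)*159)*(-39) = (√10*159)*(-39) = (159*√10)*(-39) = -6201*√10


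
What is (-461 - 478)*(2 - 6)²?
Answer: -15024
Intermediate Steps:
(-461 - 478)*(2 - 6)² = -939*(-4)² = -939*16 = -15024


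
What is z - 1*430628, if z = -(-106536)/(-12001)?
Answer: -5168073164/12001 ≈ -4.3064e+5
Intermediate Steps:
z = -106536/12001 (z = -(-106536)*(-1)/12001 = -23*4632/12001 = -106536/12001 ≈ -8.8773)
z - 1*430628 = -106536/12001 - 1*430628 = -106536/12001 - 430628 = -5168073164/12001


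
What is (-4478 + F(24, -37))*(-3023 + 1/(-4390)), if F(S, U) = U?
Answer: 11983686813/878 ≈ 1.3649e+7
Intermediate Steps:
(-4478 + F(24, -37))*(-3023 + 1/(-4390)) = (-4478 - 37)*(-3023 + 1/(-4390)) = -4515*(-3023 - 1/4390) = -4515*(-13270971/4390) = 11983686813/878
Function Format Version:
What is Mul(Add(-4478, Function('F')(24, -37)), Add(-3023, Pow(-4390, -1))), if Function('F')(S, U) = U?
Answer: Rational(11983686813, 878) ≈ 1.3649e+7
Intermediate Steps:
Mul(Add(-4478, Function('F')(24, -37)), Add(-3023, Pow(-4390, -1))) = Mul(Add(-4478, -37), Add(-3023, Pow(-4390, -1))) = Mul(-4515, Add(-3023, Rational(-1, 4390))) = Mul(-4515, Rational(-13270971, 4390)) = Rational(11983686813, 878)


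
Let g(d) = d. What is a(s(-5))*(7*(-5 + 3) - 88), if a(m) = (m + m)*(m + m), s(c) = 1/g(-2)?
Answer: -102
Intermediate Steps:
s(c) = -1/2 (s(c) = 1/(-2) = -1/2)
a(m) = 4*m**2 (a(m) = (2*m)*(2*m) = 4*m**2)
a(s(-5))*(7*(-5 + 3) - 88) = (4*(-1/2)**2)*(7*(-5 + 3) - 88) = (4*(1/4))*(7*(-2) - 88) = 1*(-14 - 88) = 1*(-102) = -102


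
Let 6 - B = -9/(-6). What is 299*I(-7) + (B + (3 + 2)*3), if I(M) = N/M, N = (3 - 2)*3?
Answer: -1521/14 ≈ -108.64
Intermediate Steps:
N = 3 (N = 1*3 = 3)
B = 9/2 (B = 6 - (-9)/(-6) = 6 - (-9)*(-1)/6 = 6 - 1*3/2 = 6 - 3/2 = 9/2 ≈ 4.5000)
I(M) = 3/M
299*I(-7) + (B + (3 + 2)*3) = 299*(3/(-7)) + (9/2 + (3 + 2)*3) = 299*(3*(-⅐)) + (9/2 + 5*3) = 299*(-3/7) + (9/2 + 15) = -897/7 + 39/2 = -1521/14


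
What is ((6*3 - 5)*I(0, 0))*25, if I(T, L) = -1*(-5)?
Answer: 1625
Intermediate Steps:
I(T, L) = 5
((6*3 - 5)*I(0, 0))*25 = ((6*3 - 5)*5)*25 = ((18 - 5)*5)*25 = (13*5)*25 = 65*25 = 1625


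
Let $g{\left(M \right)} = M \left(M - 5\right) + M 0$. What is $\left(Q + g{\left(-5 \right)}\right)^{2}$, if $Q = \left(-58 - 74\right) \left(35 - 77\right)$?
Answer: $31292836$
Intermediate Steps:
$Q = 5544$ ($Q = \left(-132\right) \left(-42\right) = 5544$)
$g{\left(M \right)} = M \left(-5 + M\right)$ ($g{\left(M \right)} = M \left(-5 + M\right) + 0 = M \left(-5 + M\right)$)
$\left(Q + g{\left(-5 \right)}\right)^{2} = \left(5544 - 5 \left(-5 - 5\right)\right)^{2} = \left(5544 - -50\right)^{2} = \left(5544 + 50\right)^{2} = 5594^{2} = 31292836$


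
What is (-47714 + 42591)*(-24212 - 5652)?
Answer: 152993272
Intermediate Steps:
(-47714 + 42591)*(-24212 - 5652) = -5123*(-29864) = 152993272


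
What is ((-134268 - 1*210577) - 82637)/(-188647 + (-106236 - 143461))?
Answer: 213741/219172 ≈ 0.97522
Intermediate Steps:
((-134268 - 1*210577) - 82637)/(-188647 + (-106236 - 143461)) = ((-134268 - 210577) - 82637)/(-188647 - 249697) = (-344845 - 82637)/(-438344) = -427482*(-1/438344) = 213741/219172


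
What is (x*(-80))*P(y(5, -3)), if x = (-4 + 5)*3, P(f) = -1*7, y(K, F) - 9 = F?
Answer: 1680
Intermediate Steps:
y(K, F) = 9 + F
P(f) = -7
x = 3 (x = 1*3 = 3)
(x*(-80))*P(y(5, -3)) = (3*(-80))*(-7) = -240*(-7) = 1680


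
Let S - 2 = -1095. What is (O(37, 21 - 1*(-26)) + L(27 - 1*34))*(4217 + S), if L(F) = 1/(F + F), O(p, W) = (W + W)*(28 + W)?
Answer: 154167838/7 ≈ 2.2024e+7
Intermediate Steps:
S = -1093 (S = 2 - 1095 = -1093)
O(p, W) = 2*W*(28 + W) (O(p, W) = (2*W)*(28 + W) = 2*W*(28 + W))
L(F) = 1/(2*F)
(O(37, 21 - 1*(-26)) + L(27 - 1*34))*(4217 + S) = (2*(21 - 1*(-26))*(28 + (21 - 1*(-26))) + 1/(2*(27 - 1*34)))*(4217 - 1093) = (2*(21 + 26)*(28 + (21 + 26)) + 1/(2*(27 - 34)))*3124 = (2*47*(28 + 47) + (½)/(-7))*3124 = (2*47*75 + (½)*(-⅐))*3124 = (7050 - 1/14)*3124 = (98699/14)*3124 = 154167838/7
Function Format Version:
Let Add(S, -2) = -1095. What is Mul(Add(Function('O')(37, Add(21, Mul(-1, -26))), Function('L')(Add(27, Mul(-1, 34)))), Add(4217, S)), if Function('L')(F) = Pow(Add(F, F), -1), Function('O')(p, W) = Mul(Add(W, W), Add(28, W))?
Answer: Rational(154167838, 7) ≈ 2.2024e+7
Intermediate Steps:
S = -1093 (S = Add(2, -1095) = -1093)
Function('O')(p, W) = Mul(2, W, Add(28, W)) (Function('O')(p, W) = Mul(Mul(2, W), Add(28, W)) = Mul(2, W, Add(28, W)))
Function('L')(F) = Mul(Rational(1, 2), Pow(F, -1)) (Function('L')(F) = Pow(Mul(2, F), -1) = Mul(Rational(1, 2), Pow(F, -1)))
Mul(Add(Function('O')(37, Add(21, Mul(-1, -26))), Function('L')(Add(27, Mul(-1, 34)))), Add(4217, S)) = Mul(Add(Mul(2, Add(21, Mul(-1, -26)), Add(28, Add(21, Mul(-1, -26)))), Mul(Rational(1, 2), Pow(Add(27, Mul(-1, 34)), -1))), Add(4217, -1093)) = Mul(Add(Mul(2, Add(21, 26), Add(28, Add(21, 26))), Mul(Rational(1, 2), Pow(Add(27, -34), -1))), 3124) = Mul(Add(Mul(2, 47, Add(28, 47)), Mul(Rational(1, 2), Pow(-7, -1))), 3124) = Mul(Add(Mul(2, 47, 75), Mul(Rational(1, 2), Rational(-1, 7))), 3124) = Mul(Add(7050, Rational(-1, 14)), 3124) = Mul(Rational(98699, 14), 3124) = Rational(154167838, 7)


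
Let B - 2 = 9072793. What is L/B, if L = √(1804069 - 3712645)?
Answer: 188*I*√6/3024265 ≈ 0.00015227*I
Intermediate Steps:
B = 9072795 (B = 2 + 9072793 = 9072795)
L = 564*I*√6 (L = √(-1908576) = 564*I*√6 ≈ 1381.5*I)
L/B = (564*I*√6)/9072795 = (564*I*√6)*(1/9072795) = 188*I*√6/3024265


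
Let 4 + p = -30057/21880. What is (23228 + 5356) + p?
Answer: 625300343/21880 ≈ 28579.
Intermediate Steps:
p = -117577/21880 (p = -4 - 30057/21880 = -117577/21880 ≈ -5.3737)
(23228 + 5356) + p = (23228 + 5356) - 117577/21880 = 28584 - 117577/21880 = 625300343/21880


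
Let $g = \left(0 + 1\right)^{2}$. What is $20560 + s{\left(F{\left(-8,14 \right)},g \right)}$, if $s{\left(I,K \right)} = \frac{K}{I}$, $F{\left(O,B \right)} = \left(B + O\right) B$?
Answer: $\frac{1727041}{84} \approx 20560.0$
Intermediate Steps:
$F{\left(O,B \right)} = B \left(B + O\right)$
$g = 1$ ($g = 1^{2} = 1$)
$20560 + s{\left(F{\left(-8,14 \right)},g \right)} = 20560 + 1 \frac{1}{14 \left(14 - 8\right)} = 20560 + 1 \frac{1}{14 \cdot 6} = 20560 + 1 \cdot \frac{1}{84} = 20560 + \frac{1}{84} = \frac{1727041}{84}$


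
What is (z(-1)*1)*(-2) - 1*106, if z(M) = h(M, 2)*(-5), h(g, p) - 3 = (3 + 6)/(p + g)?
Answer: 14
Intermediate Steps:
h(g, p) = 3 + 9/(g + p) (h(g, p) = 3 + (3 + 6)/(p + g) = 3 + 9/(g + p))
z(M) = -15*(5 + M)/(2 + M) (z(M) = (3*(3 + M + 2)/(M + 2))*(-5) = (3*(5 + M)/(2 + M))*(-5) = -15*(5 + M)/(2 + M))
(z(-1)*1)*(-2) - 1*106 = ((15*(-5 - 1*(-1))/(2 - 1))*1)*(-2) - 1*106 = ((15*(-5 + 1)/1)*1)*(-2) - 106 = ((15*1*(-4))*1)*(-2) - 106 = -60*1*(-2) - 106 = -60*(-2) - 106 = 120 - 106 = 14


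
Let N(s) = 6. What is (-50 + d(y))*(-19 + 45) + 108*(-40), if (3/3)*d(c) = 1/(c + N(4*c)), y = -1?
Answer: -28074/5 ≈ -5614.8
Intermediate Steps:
d(c) = 1/(6 + c) (d(c) = 1/(c + 6) = 1/(6 + c))
(-50 + d(y))*(-19 + 45) + 108*(-40) = (-50 + 1/(6 - 1))*(-19 + 45) + 108*(-40) = (-50 + 1/5)*26 - 4320 = (-50 + ⅕)*26 - 4320 = -249/5*26 - 4320 = -6474/5 - 4320 = -28074/5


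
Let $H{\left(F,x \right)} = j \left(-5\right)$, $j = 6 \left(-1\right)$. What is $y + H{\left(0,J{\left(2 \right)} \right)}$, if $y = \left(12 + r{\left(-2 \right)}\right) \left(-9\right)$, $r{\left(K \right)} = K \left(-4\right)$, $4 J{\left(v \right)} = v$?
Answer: $-150$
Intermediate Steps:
$J{\left(v \right)} = \frac{v}{4}$
$j = -6$
$H{\left(F,x \right)} = 30$ ($H{\left(F,x \right)} = \left(-6\right) \left(-5\right) = 30$)
$r{\left(K \right)} = - 4 K$
$y = -180$ ($y = \left(12 - -8\right) \left(-9\right) = \left(12 + 8\right) \left(-9\right) = 20 \left(-9\right) = -180$)
$y + H{\left(0,J{\left(2 \right)} \right)} = -180 + 30 = -150$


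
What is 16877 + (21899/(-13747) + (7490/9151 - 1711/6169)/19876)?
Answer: 260300200660669394083/15424825029302068 ≈ 16875.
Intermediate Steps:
16877 + (21899/(-13747) + (7490/9151 - 1711/6169)/19876) = 16877 + (21899*(-1/13747) + (7490*(1/9151) - 1711*1/6169)*(1/19876)) = 16877 + (-21899/13747 + (7490/9151 - 1711/6169)*(1/19876)) = 16877 + (-21899/13747 + (30548449/56452519)*(1/19876)) = 16877 + (-21899/13747 + 30548449/1122050267644) = 16877 - 24571358861607553/15424825029302068 = 260300200660669394083/15424825029302068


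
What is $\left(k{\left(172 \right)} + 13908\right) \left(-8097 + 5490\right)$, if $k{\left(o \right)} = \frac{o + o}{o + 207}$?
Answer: $- \frac{13742737932}{379} \approx -3.6261 \cdot 10^{7}$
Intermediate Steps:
$k{\left(o \right)} = \frac{2 o}{207 + o}$
$\left(k{\left(172 \right)} + 13908\right) \left(-8097 + 5490\right) = \left(2 \cdot 172 \frac{1}{207 + 172} + 13908\right) \left(-8097 + 5490\right) = \left(2 \cdot 172 \cdot \frac{1}{379} + 13908\right) \left(-2607\right) = \left(\frac{344}{379} + 13908\right) \left(-2607\right) = \frac{5271476}{379} \left(-2607\right) = - \frac{13742737932}{379}$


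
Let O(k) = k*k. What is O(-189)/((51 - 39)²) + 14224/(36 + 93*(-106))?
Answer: 19377967/78576 ≈ 246.61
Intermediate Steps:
O(k) = k²
O(-189)/((51 - 39)²) + 14224/(36 + 93*(-106)) = (-189)²/((51 - 39)²) + 14224/(36 + 93*(-106)) = 35721/(12²) + 14224/(36 - 9858) = 35721/144 + 14224/(-9822) = 35721*(1/144) + 14224*(-1/9822) = 3969/16 - 7112/4911 = 19377967/78576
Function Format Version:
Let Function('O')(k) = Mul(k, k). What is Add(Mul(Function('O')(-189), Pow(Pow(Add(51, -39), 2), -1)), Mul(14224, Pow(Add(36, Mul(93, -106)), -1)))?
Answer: Rational(19377967, 78576) ≈ 246.61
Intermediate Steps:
Function('O')(k) = Pow(k, 2)
Add(Mul(Function('O')(-189), Pow(Pow(Add(51, -39), 2), -1)), Mul(14224, Pow(Add(36, Mul(93, -106)), -1))) = Add(Mul(Pow(-189, 2), Pow(Pow(Add(51, -39), 2), -1)), Mul(14224, Pow(Add(36, Mul(93, -106)), -1))) = Add(Mul(35721, Pow(Pow(12, 2), -1)), Mul(14224, Pow(Add(36, -9858), -1))) = Add(Mul(35721, Pow(144, -1)), Mul(14224, Pow(-9822, -1))) = Add(Mul(35721, Rational(1, 144)), Mul(14224, Rational(-1, 9822))) = Add(Rational(3969, 16), Rational(-7112, 4911)) = Rational(19377967, 78576)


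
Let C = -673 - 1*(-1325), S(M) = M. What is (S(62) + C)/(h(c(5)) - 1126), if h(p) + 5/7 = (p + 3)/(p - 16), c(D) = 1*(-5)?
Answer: -14994/23659 ≈ -0.63375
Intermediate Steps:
c(D) = -5
C = 652 (C = -673 + 1325 = 652)
h(p) = -5/7 + (3 + p)/(-16 + p) (h(p) = -5/7 + (p + 3)/(p - 16) = -5/7 + (3 + p)/(-16 + p))
(S(62) + C)/(h(c(5)) - 1126) = (62 + 652)/((101 + 2*(-5))/(7*(-16 - 5)) - 1126) = 714/((1/7)*(101 - 10)/(-21) - 1126) = 714/((1/7)*(-1/21)*91 - 1126) = 714/(-13/21 - 1126) = 714/(-23659/21) = 714*(-21/23659) = -14994/23659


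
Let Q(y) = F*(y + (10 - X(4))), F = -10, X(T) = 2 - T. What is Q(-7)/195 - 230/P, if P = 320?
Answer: -1217/1248 ≈ -0.97516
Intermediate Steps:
Q(y) = -120 - 10*y (Q(y) = -10*(y + (10 - (2 - 1*4))) = -10*(y + (10 - (2 - 4))) = -10*(y + (10 - 1*(-2))) = -10*(y + (10 + 2)) = -10*(y + 12) = -10*(12 + y) = -120 - 10*y)
Q(-7)/195 - 230/P = (-120 - 10*(-7))/195 - 230/320 = (-120 + 70)*(1/195) - 230*1/320 = -50*1/195 - 23/32 = -10/39 - 23/32 = -1217/1248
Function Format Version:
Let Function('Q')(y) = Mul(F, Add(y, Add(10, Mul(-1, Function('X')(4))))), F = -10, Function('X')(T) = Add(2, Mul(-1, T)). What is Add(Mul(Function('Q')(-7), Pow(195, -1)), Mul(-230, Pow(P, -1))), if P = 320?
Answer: Rational(-1217, 1248) ≈ -0.97516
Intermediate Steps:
Function('Q')(y) = Add(-120, Mul(-10, y)) (Function('Q')(y) = Mul(-10, Add(y, Add(10, Mul(-1, Add(2, Mul(-1, 4)))))) = Mul(-10, Add(y, Add(10, Mul(-1, Add(2, -4))))) = Mul(-10, Add(y, Add(10, Mul(-1, -2)))) = Mul(-10, Add(y, Add(10, 2))) = Mul(-10, Add(y, 12)) = Mul(-10, Add(12, y)) = Add(-120, Mul(-10, y)))
Add(Mul(Function('Q')(-7), Pow(195, -1)), Mul(-230, Pow(P, -1))) = Add(Mul(Add(-120, Mul(-10, -7)), Pow(195, -1)), Mul(-230, Pow(320, -1))) = Add(Mul(Add(-120, 70), Rational(1, 195)), Mul(-230, Rational(1, 320))) = Add(Mul(-50, Rational(1, 195)), Rational(-23, 32)) = Add(Rational(-10, 39), Rational(-23, 32)) = Rational(-1217, 1248)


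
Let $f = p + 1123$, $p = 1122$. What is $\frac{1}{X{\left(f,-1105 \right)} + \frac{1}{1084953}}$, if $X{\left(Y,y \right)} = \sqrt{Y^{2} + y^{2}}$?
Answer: $- \frac{1084953}{7370026035591159449} + \frac{5885615061045 \sqrt{250442}}{7370026035591159449} \approx 0.00039965$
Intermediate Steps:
$f = 2245$ ($f = 1122 + 1123 = 2245$)
$\frac{1}{X{\left(f,-1105 \right)} + \frac{1}{1084953}} = \frac{1}{\sqrt{2245^{2} + \left(-1105\right)^{2}} + \frac{1}{1084953}} = \frac{1}{\sqrt{5040025 + 1221025} + \frac{1}{1084953}} = \frac{1}{\sqrt{6261050} + \frac{1}{1084953}} = \frac{1}{5 \sqrt{250442} + \frac{1}{1084953}} = \frac{1}{\frac{1}{1084953} + 5 \sqrt{250442}}$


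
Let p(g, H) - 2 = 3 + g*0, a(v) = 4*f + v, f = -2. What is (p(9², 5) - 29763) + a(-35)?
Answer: -29801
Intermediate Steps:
a(v) = -8 + v (a(v) = 4*(-2) + v = -8 + v)
p(g, H) = 5 (p(g, H) = 2 + (3 + g*0) = 2 + (3 + 0) = 2 + 3 = 5)
(p(9², 5) - 29763) + a(-35) = (5 - 29763) + (-8 - 35) = -29758 - 43 = -29801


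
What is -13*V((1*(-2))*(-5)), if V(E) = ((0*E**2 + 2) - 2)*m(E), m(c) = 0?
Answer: 0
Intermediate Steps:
V(E) = 0 (V(E) = ((0*E**2 + 2) - 2)*0 = ((0 + 2) - 2)*0 = (2 - 2)*0 = 0*0 = 0)
-13*V((1*(-2))*(-5)) = -13*0 = 0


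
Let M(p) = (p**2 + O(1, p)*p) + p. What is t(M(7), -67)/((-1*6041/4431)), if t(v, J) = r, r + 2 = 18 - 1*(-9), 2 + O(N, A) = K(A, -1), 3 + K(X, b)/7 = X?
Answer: -15825/863 ≈ -18.337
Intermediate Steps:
K(X, b) = -21 + 7*X
O(N, A) = -23 + 7*A (O(N, A) = -2 + (-21 + 7*A) = -23 + 7*A)
M(p) = p + p**2 + p*(-23 + 7*p) (M(p) = (p**2 + (-23 + 7*p)*p) + p = (p**2 + p*(-23 + 7*p)) + p = p + p**2 + p*(-23 + 7*p))
r = 25 (r = -2 + (18 - 1*(-9)) = -2 + (18 + 9) = -2 + 27 = 25)
t(v, J) = 25
t(M(7), -67)/((-1*6041/4431)) = 25/((-1*6041/4431)) = 25/((-6041*1/4431)) = 25/(-863/633) = 25*(-633/863) = -15825/863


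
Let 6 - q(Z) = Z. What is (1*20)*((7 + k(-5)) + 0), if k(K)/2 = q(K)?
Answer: 580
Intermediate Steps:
q(Z) = 6 - Z
k(K) = 12 - 2*K (k(K) = 2*(6 - K) = 12 - 2*K)
(1*20)*((7 + k(-5)) + 0) = (1*20)*((7 + (12 - 2*(-5))) + 0) = 20*((7 + (12 + 10)) + 0) = 20*((7 + 22) + 0) = 20*(29 + 0) = 20*29 = 580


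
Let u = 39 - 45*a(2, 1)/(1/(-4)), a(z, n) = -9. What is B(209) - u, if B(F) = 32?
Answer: 1613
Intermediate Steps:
u = -1581 (u = 39 - (-405)/(1/(-4)) = 39 - (-405)/(-1/4) = 39 - (-405)*(-4) = 39 - 45*36 = 39 - 1620 = -1581)
B(209) - u = 32 - 1*(-1581) = 32 + 1581 = 1613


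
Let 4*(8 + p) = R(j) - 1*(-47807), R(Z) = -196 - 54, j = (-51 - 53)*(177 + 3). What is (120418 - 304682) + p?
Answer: -689531/4 ≈ -1.7238e+5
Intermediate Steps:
j = -18720 (j = -104*180 = -18720)
R(Z) = -250
p = 47525/4 (p = -8 + (-250 - 1*(-47807))/4 = -8 + (-250 + 47807)/4 = -8 + (¼)*47557 = -8 + 47557/4 = 47525/4 ≈ 11881.)
(120418 - 304682) + p = (120418 - 304682) + 47525/4 = -184264 + 47525/4 = -689531/4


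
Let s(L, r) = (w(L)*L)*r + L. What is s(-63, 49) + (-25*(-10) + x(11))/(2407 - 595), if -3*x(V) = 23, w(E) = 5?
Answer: -84246401/5436 ≈ -15498.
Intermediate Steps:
x(V) = -23/3 (x(V) = -1/3*23 = -23/3)
s(L, r) = L + 5*L*r (s(L, r) = (5*L)*r + L = 5*L*r + L = L + 5*L*r)
s(-63, 49) + (-25*(-10) + x(11))/(2407 - 595) = -63*(1 + 5*49) + (-25*(-10) - 23/3)/(2407 - 595) = -63*(1 + 245) + (250 - 23/3)/1812 = -63*246 + (727/3)*(1/1812) = -15498 + 727/5436 = -84246401/5436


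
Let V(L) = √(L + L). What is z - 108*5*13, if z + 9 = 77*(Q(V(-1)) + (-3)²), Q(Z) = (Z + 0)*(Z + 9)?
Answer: -6490 + 693*I*√2 ≈ -6490.0 + 980.05*I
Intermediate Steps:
V(L) = √2*√L (V(L) = √(2*L) = √2*√L)
Q(Z) = Z*(9 + Z)
z = 684 + 77*I*√2*(9 + I*√2) (z = -9 + 77*((√2*√(-1))*(9 + √2*√(-1)) + (-3)²) = -9 + 77*((√2*I)*(9 + √2*I) + 9) = -9 + 77*((I*√2)*(9 + I*√2) + 9) = -9 + 77*(I*√2*(9 + I*√2) + 9) = -9 + 77*(9 + I*√2*(9 + I*√2)) = -9 + (693 + 77*I*√2*(9 + I*√2)) = 684 + 77*I*√2*(9 + I*√2) ≈ 530.0 + 980.05*I)
z - 108*5*13 = (530 + 693*I*√2) - 108*5*13 = (530 + 693*I*√2) - 108*65 = (530 + 693*I*√2) - 1*7020 = (530 + 693*I*√2) - 7020 = -6490 + 693*I*√2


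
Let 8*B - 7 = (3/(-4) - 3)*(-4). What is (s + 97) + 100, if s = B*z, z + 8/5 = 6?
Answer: 2091/10 ≈ 209.10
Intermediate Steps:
B = 11/4 (B = 7/8 + ((3/(-4) - 3)*(-4))/8 = 7/8 + ((3*(-1/4) - 3)*(-4))/8 = 7/8 + ((-3/4 - 3)*(-4))/8 = 7/8 + (-15/4*(-4))/8 = 7/8 + (1/8)*15 = 7/8 + 15/8 = 11/4 ≈ 2.7500)
z = 22/5 (z = -8/5 + 6 = 22/5 ≈ 4.4000)
s = 121/10 (s = (11/4)*(22/5) = 121/10 ≈ 12.100)
(s + 97) + 100 = (121/10 + 97) + 100 = 1091/10 + 100 = 2091/10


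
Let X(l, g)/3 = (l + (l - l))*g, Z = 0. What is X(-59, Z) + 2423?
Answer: 2423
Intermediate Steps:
X(l, g) = 3*g*l (X(l, g) = 3*((l + (l - l))*g) = 3*((l + 0)*g) = 3*(l*g) = 3*(g*l) = 3*g*l)
X(-59, Z) + 2423 = 3*0*(-59) + 2423 = 0 + 2423 = 2423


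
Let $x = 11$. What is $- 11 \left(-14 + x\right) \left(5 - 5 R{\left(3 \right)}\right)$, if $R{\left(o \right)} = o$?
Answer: $-330$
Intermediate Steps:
$- 11 \left(-14 + x\right) \left(5 - 5 R{\left(3 \right)}\right) = - 11 \left(-14 + 11\right) \left(5 - 15\right) = \left(-11\right) \left(-3\right) \left(5 - 15\right) = 33 \left(-10\right) = -330$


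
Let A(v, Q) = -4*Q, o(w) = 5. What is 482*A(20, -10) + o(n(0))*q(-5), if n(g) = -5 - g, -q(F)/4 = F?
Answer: 19380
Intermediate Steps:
q(F) = -4*F
482*A(20, -10) + o(n(0))*q(-5) = 482*(-4*(-10)) + 5*(-4*(-5)) = 482*40 + 5*20 = 19280 + 100 = 19380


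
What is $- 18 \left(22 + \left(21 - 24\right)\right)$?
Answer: $-342$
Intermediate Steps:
$- 18 \left(22 + \left(21 - 24\right)\right) = - 18 \left(22 - 3\right) = \left(-18\right) 19 = -342$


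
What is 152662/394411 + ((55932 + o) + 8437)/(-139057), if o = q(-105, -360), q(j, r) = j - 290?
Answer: -4003329580/54845610427 ≈ -0.072993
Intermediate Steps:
q(j, r) = -290 + j
o = -395 (o = -290 - 105 = -395)
152662/394411 + ((55932 + o) + 8437)/(-139057) = 152662/394411 + ((55932 - 395) + 8437)/(-139057) = 152662*(1/394411) + (55537 + 8437)*(-1/139057) = 152662/394411 + 63974*(-1/139057) = 152662/394411 - 63974/139057 = -4003329580/54845610427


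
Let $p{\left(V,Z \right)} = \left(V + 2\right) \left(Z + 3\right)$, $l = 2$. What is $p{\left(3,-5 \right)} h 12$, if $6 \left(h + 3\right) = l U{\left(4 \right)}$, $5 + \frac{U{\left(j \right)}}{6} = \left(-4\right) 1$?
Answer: $2520$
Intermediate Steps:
$U{\left(j \right)} = -54$ ($U{\left(j \right)} = -30 + 6 \left(\left(-4\right) 1\right) = -30 + 6 \left(-4\right) = -30 - 24 = -54$)
$p{\left(V,Z \right)} = \left(2 + V\right) \left(3 + Z\right)$
$h = -21$ ($h = -3 + \frac{2 \left(-54\right)}{6} = -3 + \frac{1}{6} \left(-108\right) = -3 - 18 = -21$)
$p{\left(3,-5 \right)} h 12 = \left(6 + 2 \left(-5\right) + 3 \cdot 3 + 3 \left(-5\right)\right) \left(-21\right) 12 = \left(6 - 10 + 9 - 15\right) \left(-21\right) 12 = \left(-10\right) \left(-21\right) 12 = 210 \cdot 12 = 2520$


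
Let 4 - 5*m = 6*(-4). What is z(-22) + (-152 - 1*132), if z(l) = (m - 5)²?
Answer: -7091/25 ≈ -283.64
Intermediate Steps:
m = 28/5 (m = ⅘ - 6*(-4)/5 = ⅘ - ⅕*(-24) = ⅘ + 24/5 = 28/5 ≈ 5.6000)
z(l) = 9/25 (z(l) = (28/5 - 5)² = (⅗)² = 9/25)
z(-22) + (-152 - 1*132) = 9/25 + (-152 - 1*132) = 9/25 + (-152 - 132) = 9/25 - 284 = -7091/25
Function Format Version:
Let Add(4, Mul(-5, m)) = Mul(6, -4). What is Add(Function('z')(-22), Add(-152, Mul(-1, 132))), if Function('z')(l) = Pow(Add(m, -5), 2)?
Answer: Rational(-7091, 25) ≈ -283.64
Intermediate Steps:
m = Rational(28, 5) (m = Add(Rational(4, 5), Mul(Rational(-1, 5), Mul(6, -4))) = Add(Rational(4, 5), Mul(Rational(-1, 5), -24)) = Add(Rational(4, 5), Rational(24, 5)) = Rational(28, 5) ≈ 5.6000)
Function('z')(l) = Rational(9, 25) (Function('z')(l) = Pow(Add(Rational(28, 5), -5), 2) = Pow(Rational(3, 5), 2) = Rational(9, 25))
Add(Function('z')(-22), Add(-152, Mul(-1, 132))) = Add(Rational(9, 25), Add(-152, Mul(-1, 132))) = Add(Rational(9, 25), Add(-152, -132)) = Add(Rational(9, 25), -284) = Rational(-7091, 25)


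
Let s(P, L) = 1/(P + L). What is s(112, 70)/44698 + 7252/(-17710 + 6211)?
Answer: -58995269573/93544778964 ≈ -0.63066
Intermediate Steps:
s(P, L) = 1/(L + P)
s(112, 70)/44698 + 7252/(-17710 + 6211) = 1/((70 + 112)*44698) + 7252/(-17710 + 6211) = (1/44698)/182 + 7252/(-11499) = (1/182)*(1/44698) + 7252*(-1/11499) = 1/8135036 - 7252/11499 = -58995269573/93544778964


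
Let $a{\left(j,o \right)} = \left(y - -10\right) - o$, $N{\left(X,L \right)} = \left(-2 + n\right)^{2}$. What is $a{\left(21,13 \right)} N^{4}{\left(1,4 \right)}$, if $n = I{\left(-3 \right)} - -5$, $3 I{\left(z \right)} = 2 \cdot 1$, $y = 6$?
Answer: $\frac{214358881}{2187} \approx 98015.0$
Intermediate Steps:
$I{\left(z \right)} = \frac{2}{3}$ ($I{\left(z \right)} = \frac{2 \cdot 1}{3} = \frac{1}{3} \cdot 2 = \frac{2}{3}$)
$n = \frac{17}{3}$ ($n = \frac{2}{3} - -5 = \frac{2}{3} + 5 = \frac{17}{3} \approx 5.6667$)
$N{\left(X,L \right)} = \frac{121}{9}$ ($N{\left(X,L \right)} = \left(-2 + \frac{17}{3}\right)^{2} = \left(\frac{11}{3}\right)^{2} = \frac{121}{9}$)
$a{\left(j,o \right)} = 16 - o$ ($a{\left(j,o \right)} = \left(6 - -10\right) - o = \left(6 + 10\right) - o = 16 - o$)
$a{\left(21,13 \right)} N^{4}{\left(1,4 \right)} = \left(16 - 13\right) \left(\frac{121}{9}\right)^{4} = \left(16 - 13\right) \frac{214358881}{6561} = 3 \cdot \frac{214358881}{6561} = \frac{214358881}{2187}$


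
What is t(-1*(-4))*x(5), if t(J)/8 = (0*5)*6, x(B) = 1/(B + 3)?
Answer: 0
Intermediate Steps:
x(B) = 1/(3 + B)
t(J) = 0 (t(J) = 8*((0*5)*6) = 8*(0*6) = 8*0 = 0)
t(-1*(-4))*x(5) = 0/(3 + 5) = 0/8 = 0*(⅛) = 0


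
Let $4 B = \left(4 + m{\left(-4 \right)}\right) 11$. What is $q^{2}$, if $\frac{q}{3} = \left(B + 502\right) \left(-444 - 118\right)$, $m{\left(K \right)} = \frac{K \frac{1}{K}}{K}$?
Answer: $\frac{47749081225041}{64} \approx 7.4608 \cdot 10^{11}$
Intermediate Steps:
$m{\left(K \right)} = \frac{1}{K}$ ($m{\left(K \right)} = 1 \frac{1}{K} = \frac{1}{K}$)
$B = \frac{165}{16}$ ($B = \frac{\left(4 + \frac{1}{-4}\right) 11}{4} = \frac{\left(4 - \frac{1}{4}\right) 11}{4} = \frac{\frac{15}{4} \cdot 11}{4} = \frac{1}{4} \cdot \frac{165}{4} = \frac{165}{16} \approx 10.313$)
$q = - \frac{6910071}{8}$ ($q = 3 \left(\frac{165}{16} + 502\right) \left(-444 - 118\right) = 3 \cdot \frac{8197}{16} \left(-562\right) = 3 \left(- \frac{2303357}{8}\right) = - \frac{6910071}{8} \approx -8.6376 \cdot 10^{5}$)
$q^{2} = \left(- \frac{6910071}{8}\right)^{2} = \frac{47749081225041}{64}$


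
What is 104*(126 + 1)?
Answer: 13208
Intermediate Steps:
104*(126 + 1) = 104*127 = 13208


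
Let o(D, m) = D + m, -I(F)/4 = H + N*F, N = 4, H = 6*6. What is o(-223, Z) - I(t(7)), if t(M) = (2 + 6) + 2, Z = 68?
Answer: 149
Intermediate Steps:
H = 36
t(M) = 10 (t(M) = 8 + 2 = 10)
I(F) = -144 - 16*F (I(F) = -4*(36 + 4*F) = -144 - 16*F)
o(-223, Z) - I(t(7)) = (-223 + 68) - (-144 - 16*10) = -155 - (-144 - 160) = -155 - 1*(-304) = -155 + 304 = 149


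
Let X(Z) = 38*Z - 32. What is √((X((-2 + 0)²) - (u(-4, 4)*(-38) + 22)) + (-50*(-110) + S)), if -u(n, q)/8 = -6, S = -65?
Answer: √7357 ≈ 85.773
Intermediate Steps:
u(n, q) = 48 (u(n, q) = -8*(-6) = 48)
X(Z) = -32 + 38*Z
√((X((-2 + 0)²) - (u(-4, 4)*(-38) + 22)) + (-50*(-110) + S)) = √(((-32 + 38*(-2 + 0)²) - (48*(-38) + 22)) + (-50*(-110) - 65)) = √(((-32 + 38*(-2)²) - (-1824 + 22)) + (5500 - 65)) = √(((-32 + 38*4) - 1*(-1802)) + 5435) = √(((-32 + 152) + 1802) + 5435) = √((120 + 1802) + 5435) = √(1922 + 5435) = √7357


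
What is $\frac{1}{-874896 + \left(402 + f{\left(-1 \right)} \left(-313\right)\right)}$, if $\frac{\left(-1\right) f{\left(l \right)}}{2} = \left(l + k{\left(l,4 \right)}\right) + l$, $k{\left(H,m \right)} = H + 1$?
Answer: $- \frac{1}{875746} \approx -1.1419 \cdot 10^{-6}$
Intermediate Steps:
$k{\left(H,m \right)} = 1 + H$
$f{\left(l \right)} = -2 - 6 l$ ($f{\left(l \right)} = - 2 \left(\left(l + \left(1 + l\right)\right) + l\right) = - 2 \left(\left(1 + 2 l\right) + l\right) = - 2 \left(1 + 3 l\right) = -2 - 6 l$)
$\frac{1}{-874896 + \left(402 + f{\left(-1 \right)} \left(-313\right)\right)} = \frac{1}{-874896 + \left(402 + \left(-2 - -6\right) \left(-313\right)\right)} = \frac{1}{-874896 + \left(402 + \left(-2 + 6\right) \left(-313\right)\right)} = \frac{1}{-874896 + \left(402 + 4 \left(-313\right)\right)} = \frac{1}{-874896 + \left(402 - 1252\right)} = \frac{1}{-874896 - 850} = \frac{1}{-875746} = - \frac{1}{875746}$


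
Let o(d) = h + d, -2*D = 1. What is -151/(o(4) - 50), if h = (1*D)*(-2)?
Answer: 151/45 ≈ 3.3556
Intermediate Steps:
D = -1/2 (D = -1/2*1 = -1/2 ≈ -0.50000)
h = 1 (h = (1*(-1/2))*(-2) = -1/2*(-2) = 1)
o(d) = 1 + d
-151/(o(4) - 50) = -151/((1 + 4) - 50) = -151/(5 - 50) = -151/(-45) = -151*(-1/45) = 151/45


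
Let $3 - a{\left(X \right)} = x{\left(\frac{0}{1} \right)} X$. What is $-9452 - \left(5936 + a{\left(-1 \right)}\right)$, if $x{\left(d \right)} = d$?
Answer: $-15391$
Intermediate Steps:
$a{\left(X \right)} = 3$ ($a{\left(X \right)} = 3 - \frac{0}{1} X = 3 - 0 \cdot 1 X = 3 - 0 X = 3 - 0 = 3 + 0 = 3$)
$-9452 - \left(5936 + a{\left(-1 \right)}\right) = -9452 + \left(\left(-20 - 3\right) + 87 \left(-68\right)\right) = -9452 - 5939 = -15391$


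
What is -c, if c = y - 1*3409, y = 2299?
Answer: 1110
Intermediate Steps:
c = -1110 (c = 2299 - 1*3409 = 2299 - 3409 = -1110)
-c = -1*(-1110) = 1110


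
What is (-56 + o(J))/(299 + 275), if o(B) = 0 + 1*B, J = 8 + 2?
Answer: -23/287 ≈ -0.080139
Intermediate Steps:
J = 10
o(B) = B (o(B) = 0 + B = B)
(-56 + o(J))/(299 + 275) = (-56 + 10)/(299 + 275) = -46/574 = -46*1/574 = -23/287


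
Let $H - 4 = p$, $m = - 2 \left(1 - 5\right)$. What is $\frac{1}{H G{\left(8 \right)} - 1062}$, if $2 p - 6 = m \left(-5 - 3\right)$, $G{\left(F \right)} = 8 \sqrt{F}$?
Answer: $- \frac{531}{403922} + \frac{100 \sqrt{2}}{201961} \approx -0.00061437$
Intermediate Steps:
$m = 8$ ($m = \left(-2\right) \left(-4\right) = 8$)
$p = -29$ ($p = 3 + \frac{8 \left(-5 - 3\right)}{2} = 3 + \frac{8 \left(-8\right)}{2} = 3 + \frac{1}{2} \left(-64\right) = 3 - 32 = -29$)
$H = -25$ ($H = 4 - 29 = -25$)
$\frac{1}{H G{\left(8 \right)} - 1062} = \frac{1}{- 25 \cdot 8 \sqrt{8} - 1062} = \frac{1}{- 25 \cdot 8 \cdot 2 \sqrt{2} - 1062} = \frac{1}{- 25 \cdot 16 \sqrt{2} - 1062} = \frac{1}{- 400 \sqrt{2} - 1062} = \frac{1}{-1062 - 400 \sqrt{2}}$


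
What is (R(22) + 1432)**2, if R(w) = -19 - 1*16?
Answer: 1951609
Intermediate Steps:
R(w) = -35 (R(w) = -19 - 16 = -35)
(R(22) + 1432)**2 = (-35 + 1432)**2 = 1397**2 = 1951609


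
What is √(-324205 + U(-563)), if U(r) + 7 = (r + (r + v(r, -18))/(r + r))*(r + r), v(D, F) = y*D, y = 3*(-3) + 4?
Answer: √311978 ≈ 558.55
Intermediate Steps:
y = -5 (y = -9 + 4 = -5)
v(D, F) = -5*D
U(r) = -7 + 2*r*(-2 + r) (U(r) = -7 + (r + (r - 5*r)/(r + r))*(r + r) = -7 + (r + (-4*r)/((2*r)))*(2*r) = -7 + (r + (-4*r)*(1/(2*r)))*(2*r) = -7 + (r - 2)*(2*r) = -7 + (-2 + r)*(2*r) = -7 + 2*r*(-2 + r))
√(-324205 + U(-563)) = √(-324205 + (-7 - 4*(-563) + 2*(-563)²)) = √(-324205 + (-7 + 2252 + 2*316969)) = √(-324205 + (-7 + 2252 + 633938)) = √(-324205 + 636183) = √311978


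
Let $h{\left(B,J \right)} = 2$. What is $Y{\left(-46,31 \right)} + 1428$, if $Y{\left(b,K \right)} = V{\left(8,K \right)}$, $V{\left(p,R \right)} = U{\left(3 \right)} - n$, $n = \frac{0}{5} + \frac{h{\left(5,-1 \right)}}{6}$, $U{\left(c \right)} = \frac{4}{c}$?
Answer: $1429$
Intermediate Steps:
$n = \frac{1}{3}$ ($n = \frac{0}{5} + \frac{2}{6} = 0 \cdot \frac{1}{5} + 2 \cdot \frac{1}{6} = 0 + \frac{1}{3} = \frac{1}{3} \approx 0.33333$)
$V{\left(p,R \right)} = 1$ ($V{\left(p,R \right)} = \frac{4}{3} - \frac{1}{3} = 1$)
$Y{\left(b,K \right)} = 1$
$Y{\left(-46,31 \right)} + 1428 = 1 + 1428 = 1429$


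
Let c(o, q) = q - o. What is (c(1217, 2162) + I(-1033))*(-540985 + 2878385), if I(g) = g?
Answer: -205691200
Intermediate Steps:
(c(1217, 2162) + I(-1033))*(-540985 + 2878385) = ((2162 - 1*1217) - 1033)*(-540985 + 2878385) = ((2162 - 1217) - 1033)*2337400 = (945 - 1033)*2337400 = -88*2337400 = -205691200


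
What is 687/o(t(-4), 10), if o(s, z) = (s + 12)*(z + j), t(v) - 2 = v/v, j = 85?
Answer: 229/475 ≈ 0.48211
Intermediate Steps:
t(v) = 3 (t(v) = 2 + v/v = 2 + 1 = 3)
o(s, z) = (12 + s)*(85 + z) (o(s, z) = (s + 12)*(z + 85) = (12 + s)*(85 + z))
687/o(t(-4), 10) = 687/(1020 + 12*10 + 85*3 + 3*10) = 687/(1020 + 120 + 255 + 30) = 687/1425 = 687*(1/1425) = 229/475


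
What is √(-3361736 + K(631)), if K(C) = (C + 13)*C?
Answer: 2*I*√738843 ≈ 1719.1*I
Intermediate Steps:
K(C) = C*(13 + C) (K(C) = (13 + C)*C = C*(13 + C))
√(-3361736 + K(631)) = √(-3361736 + 631*(13 + 631)) = √(-3361736 + 631*644) = √(-3361736 + 406364) = √(-2955372) = 2*I*√738843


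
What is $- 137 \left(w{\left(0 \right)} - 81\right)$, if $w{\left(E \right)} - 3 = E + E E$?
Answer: $10686$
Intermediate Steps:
$w{\left(E \right)} = 3 + E + E^{2}$ ($w{\left(E \right)} = 3 + \left(E + E E\right) = 3 + \left(E + E^{2}\right) = 3 + E + E^{2}$)
$- 137 \left(w{\left(0 \right)} - 81\right) = - 137 \left(\left(3 + 0 + 0^{2}\right) - 81\right) = - 137 \left(\left(3 + 0 + 0\right) - 81\right) = - 137 \left(3 - 81\right) = \left(-137\right) \left(-78\right) = 10686$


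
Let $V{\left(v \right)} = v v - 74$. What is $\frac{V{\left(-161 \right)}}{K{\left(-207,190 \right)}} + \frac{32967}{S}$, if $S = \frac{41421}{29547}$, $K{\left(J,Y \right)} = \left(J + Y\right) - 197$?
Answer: $\frac{69127214833}{2954698} \approx 23396.0$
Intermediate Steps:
$K{\left(J,Y \right)} = -197 + J + Y$
$S = \frac{13807}{9849}$ ($S = 41421 \cdot \frac{1}{29547} = \frac{13807}{9849} \approx 1.4019$)
$V{\left(v \right)} = -74 + v^{2}$ ($V{\left(v \right)} = v^{2} - 74 = -74 + v^{2}$)
$\frac{V{\left(-161 \right)}}{K{\left(-207,190 \right)}} + \frac{32967}{S} = \frac{-74 + \left(-161\right)^{2}}{-197 - 207 + 190} + \frac{32967}{\frac{13807}{9849}} = \frac{-74 + 25921}{-214} + 32967 \cdot \frac{9849}{13807} = 25847 \left(- \frac{1}{214}\right) + \frac{324691983}{13807} = - \frac{25847}{214} + \frac{324691983}{13807} = \frac{69127214833}{2954698}$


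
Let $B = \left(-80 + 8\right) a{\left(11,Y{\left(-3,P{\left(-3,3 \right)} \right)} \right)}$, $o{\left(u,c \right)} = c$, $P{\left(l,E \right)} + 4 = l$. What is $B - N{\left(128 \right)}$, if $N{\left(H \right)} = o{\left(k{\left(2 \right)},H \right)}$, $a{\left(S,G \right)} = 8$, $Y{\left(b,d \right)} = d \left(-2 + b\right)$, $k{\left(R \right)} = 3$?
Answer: $-704$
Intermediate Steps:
$P{\left(l,E \right)} = -4 + l$
$N{\left(H \right)} = H$
$B = -576$ ($B = \left(-80 + 8\right) 8 = \left(-72\right) 8 = -576$)
$B - N{\left(128 \right)} = -576 - 128 = -704$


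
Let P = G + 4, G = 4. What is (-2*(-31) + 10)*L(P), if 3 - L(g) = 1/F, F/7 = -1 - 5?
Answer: 1524/7 ≈ 217.71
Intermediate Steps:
F = -42 (F = 7*(-1 - 5) = 7*(-6) = -42)
P = 8 (P = 4 + 4 = 8)
L(g) = 127/42 (L(g) = 3 - 1/(-42) = 3 - 1*(-1/42) = 3 + 1/42 = 127/42)
(-2*(-31) + 10)*L(P) = (-2*(-31) + 10)*(127/42) = (62 + 10)*(127/42) = 72*(127/42) = 1524/7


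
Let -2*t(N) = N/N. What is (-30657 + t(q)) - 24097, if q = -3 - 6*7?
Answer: -109509/2 ≈ -54755.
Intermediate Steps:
q = -45 (q = -3 - 42 = -45)
t(N) = -1/2 (t(N) = -N/(2*N) = -1/2*1 = -1/2)
(-30657 + t(q)) - 24097 = (-30657 - 1/2) - 24097 = -61315/2 - 24097 = -109509/2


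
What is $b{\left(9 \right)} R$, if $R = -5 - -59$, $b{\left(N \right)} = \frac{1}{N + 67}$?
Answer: $\frac{27}{38} \approx 0.71053$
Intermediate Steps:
$b{\left(N \right)} = \frac{1}{67 + N}$
$R = 54$ ($R = -5 + 59 = 54$)
$b{\left(9 \right)} R = \frac{1}{67 + 9} \cdot 54 = \frac{1}{76} \cdot 54 = \frac{27}{38}$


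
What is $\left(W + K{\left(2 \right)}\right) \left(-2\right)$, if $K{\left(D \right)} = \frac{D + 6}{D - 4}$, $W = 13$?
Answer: $-18$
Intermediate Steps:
$K{\left(D \right)} = \frac{6 + D}{-4 + D}$
$\left(W + K{\left(2 \right)}\right) \left(-2\right) = \left(13 + \frac{6 + 2}{-4 + 2}\right) \left(-2\right) = \left(13 + \frac{1}{-2} \cdot 8\right) \left(-2\right) = \left(13 - 4\right) \left(-2\right) = 9 \left(-2\right) = -18$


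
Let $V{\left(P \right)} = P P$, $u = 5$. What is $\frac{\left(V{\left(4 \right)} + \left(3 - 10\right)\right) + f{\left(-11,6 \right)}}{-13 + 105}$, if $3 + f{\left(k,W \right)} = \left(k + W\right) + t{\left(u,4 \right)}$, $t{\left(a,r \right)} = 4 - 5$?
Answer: $0$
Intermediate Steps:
$t{\left(a,r \right)} = -1$
$V{\left(P \right)} = P^{2}$
$f{\left(k,W \right)} = -4 + W + k$ ($f{\left(k,W \right)} = -3 - \left(1 - W - k\right) = -3 + \left(-1 + W + k\right) = -4 + W + k$)
$\frac{\left(V{\left(4 \right)} + \left(3 - 10\right)\right) + f{\left(-11,6 \right)}}{-13 + 105} = \frac{\left(4^{2} + \left(3 - 10\right)\right) - 9}{-13 + 105} = \frac{\left(16 - 7\right) - 9}{92} = \frac{9 - 9}{92} = \frac{1}{92} \cdot 0 = 0$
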